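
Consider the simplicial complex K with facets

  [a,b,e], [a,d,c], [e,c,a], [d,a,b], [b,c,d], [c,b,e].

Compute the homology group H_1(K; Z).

We work with the vertex ordering a < b < c < d < e. The simplices of K, each written with vertices in increasing order, are:

  0-simplices (5): a, b, c, d, e
  1-simplices (9): ab, ac, ad, ae, bc, bd, be, cd, ce
  2-simplices (6): abd, abe, acd, ace, bcd, bce

so the chain groups are C_0 ≅ Z^5, C_1 ≅ Z^9, C_2 ≅ Z^6.

∂_1: C_1 → C_0 maps an edge to its endpoints' difference, ∂[p,q] = q − p. For instance
  ∂cd = d − c.
As a 5×9 matrix over Z this has rank 4, with invariant factors (1,1,1,1).

Boundary ∂_2: C_2 → C_1 sends each 2-simplex [p,q,r] to [q,r] − [p,r] + [p,q]. For instance
  ∂abd = bd − ad + ab,
  ∂acd = cd − ad + ac.
This gives a 9×6 integer matrix of rank 5; reducing to Smith normal form yields diagonal entries (1,1,1,1,1).

Computing H_k = (kernel of ∂_k) / (image of ∂_{k+1}):

  H_1: rank ker ∂_1 − rank ∂_2 = (9 − 4) − 5 = 0, and the invariant factors of ∂_2 are all 1, so H_1 ≅ 0.

H_1 = 0.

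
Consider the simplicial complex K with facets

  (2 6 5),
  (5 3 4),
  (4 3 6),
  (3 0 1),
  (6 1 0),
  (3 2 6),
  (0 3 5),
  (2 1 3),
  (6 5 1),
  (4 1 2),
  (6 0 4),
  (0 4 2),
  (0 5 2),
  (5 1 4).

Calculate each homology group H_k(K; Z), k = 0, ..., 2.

H_0 = Z,  H_1 = Z^2,  H_2 = Z.

Take the total order 0 < 1 < 2 < 3 < 4 < 5 < 6 on the vertex set. Then K (dimension 2) consists of the simplices:

  0-simplices (7): [0], [1], [2], [3], [4], [5], [6]
  1-simplices (21): [0,1], [0,2], [0,3], [0,4], [0,5], [0,6], [1,2], [1,3], [1,4], [1,5], [1,6], [2,3], [2,4], [2,5], [2,6], [3,4], [3,5], [3,6], [4,5], [4,6], [5,6]
  2-simplices (14): [0,1,3], [0,1,6], [0,2,4], [0,2,5], [0,3,5], [0,4,6], [1,2,3], [1,2,4], [1,4,5], [1,5,6], [2,3,6], [2,5,6], [3,4,5], [3,4,6]

Hence C_0 ≅ Z^7, C_1 ≅ Z^21, C_2 ≅ Z^14.

The boundary map ∂_1: C_1 → C_0 sends each edge [p,q] (with p < q) to q − p.
The 7×21 boundary matrix has rank 6 and Smith normal form diag(1,1,1,1,1,1).

∂_2: C_2 → C_1 sends each 2-simplex [p,q,r] to [q,r] − [p,r] + [p,q]. For instance
  ∂[1,5,6] = [5,6] − [1,6] + [1,5],
  ∂[0,3,5] = [3,5] − [0,5] + [0,3].
The 21×14 boundary matrix has rank 13 and Smith normal form diag(1,1,1,1,1,1,1,1,1,1,1,1,1).

Now H_k = ker ∂_k / im ∂_{k+1}, so:

  H_0: rank C_0 − rank ∂_1 = 7 − 6 = 1, and the invariant factors of ∂_1 are all 1, so H_0 ≅ Z.
  H_1: rank ker ∂_1 − rank ∂_2 = (21 − 6) − 13 = 2, and the invariant factors of ∂_2 are all 1, so H_1 ≅ Z^2.
  H_2: rank ker ∂_2 − rank ∂_3 = (14 − 13) − 0 = 1, and there is no ∂_3, so H_2 ≅ Z.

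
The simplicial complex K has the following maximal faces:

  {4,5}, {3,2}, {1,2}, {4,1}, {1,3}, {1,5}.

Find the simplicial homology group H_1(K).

H_1 = Z^2.

We work with the vertex ordering 1 < 2 < 3 < 4 < 5. The simplices of K, each written with vertices in increasing order, are:

  0-simplices (5): [1], [2], [3], [4], [5]
  1-simplices (6): [1,2], [1,3], [1,4], [1,5], [2,3], [4,5]

so the chain groups are C_0 ≅ Z^5, C_1 ≅ Z^6.

∂_1: C_1 → C_0 maps an edge to its endpoints' difference, ∂[p,q] = q − p. For instance
  ∂[1,3] = [3] − [1].
As a 5×6 matrix over Z this has rank 4, with invariant factors (1,1,1,1).

Reading off H_k = ker ∂_k / im ∂_{k+1}:

  H_1: rank ker ∂_1 − rank ∂_2 = (6 − 4) − 0 = 2, and there is no ∂_2, so H_1 ≅ Z^2.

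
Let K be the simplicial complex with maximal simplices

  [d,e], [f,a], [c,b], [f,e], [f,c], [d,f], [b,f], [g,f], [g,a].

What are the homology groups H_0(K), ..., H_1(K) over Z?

H_0 = Z,  H_1 = Z^3.

Order the vertices as a < b < c < d < e < f < g. Listing each simplex with vertices in this order, K has dimension 1 with simplices:

  0-simplices (7): a, b, c, d, e, f, g
  1-simplices (9): af, ag, bc, bf, cf, de, df, ef, fg

giving chain groups C_0 ≅ Z^7, C_1 ≅ Z^9.

The boundary map ∂_1: C_1 → C_0 is given by ∂[p,q] = [q] − [p]. For instance
  ∂fg = g − f.
The resulting 7×9 matrix has rank 6, and its Smith normal form has invariant factors (1,1,1,1,1,1).

From H_k ≅ ker(∂_k) / im(∂_{k+1}) we obtain:

  H_0: rank C_0 − rank ∂_1 = 7 − 6 = 1, and the invariant factors of ∂_1 are all 1, so H_0 ≅ Z.
  H_1: rank ker ∂_1 − rank ∂_2 = (9 − 6) − 0 = 3, and there is no ∂_2, so H_1 ≅ Z^3.

(K is a triangulation of a wedge of 3 circles.)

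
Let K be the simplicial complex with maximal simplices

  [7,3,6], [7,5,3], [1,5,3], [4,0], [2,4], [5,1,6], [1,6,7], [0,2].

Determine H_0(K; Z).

H_0 = Z^2.

Take the total order 0 < 1 < 2 < 3 < 4 < 5 < 6 < 7 on the vertex set. Then K (dimension 2) consists of the simplices:

  0-simplices (8): [0], [1], [2], [3], [4], [5], [6], [7]
  1-simplices (13): [0,2], [0,4], [1,3], [1,5], [1,6], [1,7], [2,4], [3,5], [3,6], [3,7], [5,6], [5,7], [6,7]
  2-simplices (5): [1,3,5], [1,5,6], [1,6,7], [3,5,7], [3,6,7]

giving chain groups C_0 ≅ Z^8, C_1 ≅ Z^13, C_2 ≅ Z^5.

Boundary ∂_1: C_1 → C_0 maps an edge to its endpoints' difference, ∂[p,q] = q − p.
As a 8×13 matrix over Z this has rank 6, with invariant factors (1,1,1,1,1,1).

The boundary map ∂_2: C_2 → C_1 maps a triangle to the signed sum of its edges. For instance
  ∂[1,5,6] = [5,6] − [1,6] + [1,5],
  ∂[3,6,7] = [6,7] − [3,7] + [3,6].
As a 13×5 matrix over Z this has rank 5, with invariant factors (1,1,1,1,1).

Now H_k = ker ∂_k / im ∂_{k+1}, so:

  H_0: rank C_0 − rank ∂_1 = 8 − 6 = 2, and the invariant factors of ∂_1 are all 1, so H_0 = Z^2.

(K is a triangulation of the disjoint union of the circle S^1 and the Möbius band.)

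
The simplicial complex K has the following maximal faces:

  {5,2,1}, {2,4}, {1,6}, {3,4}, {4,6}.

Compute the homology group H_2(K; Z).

Fix the vertex order 1 < 2 < 3 < 4 < 5 < 6 and write every simplex with vertices in increasing order. Then dim K = 2 and the simplices of K are:

  0-simplices (6): [1], [2], [3], [4], [5], [6]
  1-simplices (7): [1,2], [1,5], [1,6], [2,4], [2,5], [3,4], [4,6]
  2-simplices (1): [1,2,5]

giving chain groups C_0 ≅ Z^6, C_1 ≅ Z^7, C_2 ≅ Z^1.

∂_1: C_1 → C_0 is given by ∂[p,q] = [q] − [p]. For instance
  ∂[2,4] = [4] − [2].
As a 6×7 matrix over Z this has rank 5, with invariant factors (1,1,1,1,1).

The boundary map ∂_2: C_2 → C_1 sends each 2-simplex [p,q,r] to [q,r] − [p,r] + [p,q]. For instance
  ∂[1,2,5] = [2,5] − [1,5] + [1,2].
As a 7×1 matrix over Z this has rank 1, with invariant factors (1).

From H_k ≅ ker(∂_k) / im(∂_{k+1}) we obtain:

  H_2: rank ker ∂_2 − rank ∂_3 = (1 − 1) − 0 = 0, and there is no ∂_3, so H_2 = 0.

H_2 ≅ 0.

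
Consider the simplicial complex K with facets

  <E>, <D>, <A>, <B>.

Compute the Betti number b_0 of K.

b_0 = 4.

Order the vertices as A < B < D < E. Listing each simplex with vertices in this order, K has dimension 0 with simplices:

  0-simplices (4): A, B, D, E

giving chain groups C_0 ≅ Z^4.

Computing H_k = (kernel of ∂_k) / (image of ∂_{k+1}):

  H_0: rank C_0 − rank ∂_1 = 4 − 0 = 4, and there is no ∂_1, so H_0 = Z^4.

(K is a triangulation of a set of 4 points.)

Hence the Betti numbers are b_0 = 4.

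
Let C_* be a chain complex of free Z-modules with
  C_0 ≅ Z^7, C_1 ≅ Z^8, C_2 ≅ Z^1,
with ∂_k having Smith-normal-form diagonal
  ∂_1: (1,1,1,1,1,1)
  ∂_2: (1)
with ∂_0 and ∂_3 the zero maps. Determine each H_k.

H_0 = Z,  H_1 = Z,  H_2 = 0.

H_0: b_0 = 7 − 0 − 6 = 1; torsion from ∂_1 factors > 1: none. So H_0 = Z.
H_1: b_1 = 8 − 6 − 1 = 1; torsion from ∂_2 factors > 1: none. So H_1 = Z.
H_2: b_2 = 1 − 1 − 0 = 0; torsion from ∂_3 factors > 1: none. So H_2 = 0.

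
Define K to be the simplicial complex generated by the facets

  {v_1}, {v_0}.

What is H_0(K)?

Take the total order v_0 < v_1 on the vertex set. Then K (dimension 0) consists of the simplices:

  0-simplices (2): [v_0], [v_1]

giving chain groups C_0 ≅ Z^2.

From H_k ≅ ker(∂_k) / im(∂_{k+1}) we obtain:

  H_0: rank C_0 − rank ∂_1 = 2 − 0 = 2, and there is no ∂_1, so H_0 = Z^2.

(K is a triangulation of a set of 2 points.)

H_0 ≅ Z^2.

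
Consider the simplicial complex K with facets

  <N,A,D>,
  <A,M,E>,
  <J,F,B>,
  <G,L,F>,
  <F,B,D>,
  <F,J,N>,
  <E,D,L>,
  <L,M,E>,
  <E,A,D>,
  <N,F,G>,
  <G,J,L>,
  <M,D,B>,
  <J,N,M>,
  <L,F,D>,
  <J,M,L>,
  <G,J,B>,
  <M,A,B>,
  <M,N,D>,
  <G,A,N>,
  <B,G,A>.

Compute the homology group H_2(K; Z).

H_2 ≅ 0.

We work with the vertex ordering A < B < D < E < F < G < J < L < M < N. The simplices of K, each written with vertices in increasing order, are:

  0-simplices (10): A, B, D, E, F, G, J, L, M, N
  1-simplices (30): AB, AD, AE, AG, AM, AN, BD, BF, BG, BJ, BM, DE, DF, DL, DM, DN, EL, EM, FG, FJ, FL, FN, GJ, GL, GN, JL, JM, JN, LM, MN
  2-simplices (20): ABG, ABM, ADE, ADN, AEM, AGN, BDF, BDM, BFJ, BGJ, DEL, DFL, DMN, ELM, FGL, FGN, FJN, GJL, JLM, JMN

Hence C_0 ≅ Z^10, C_1 ≅ Z^30, C_2 ≅ Z^20.

The boundary map ∂_1: C_1 → C_0 is given by ∂[p,q] = [q] − [p].
This gives a 10×30 integer matrix of rank 9; reducing to Smith normal form yields diagonal entries (1,1,1,1,1,1,1,1,1).

The boundary map ∂_2: C_2 → C_1 maps a triangle to the signed sum of its edges. For instance
  ∂FJN = JN − FN + FJ,
  ∂BGJ = GJ − BJ + BG.
The resulting 30×20 matrix has rank 20, and its Smith normal form has invariant factors (1,1,1,1,1,1,1,1,1,1,1,1,1,1,1,1,1,1,1,2).

From H_k ≅ ker(∂_k) / im(∂_{k+1}) we obtain:

  H_2: rank ker ∂_2 − rank ∂_3 = (20 − 20) − 0 = 0, and there is no ∂_3, so H_2 ≅ 0.

(K is a triangulation of the Klein bottle.)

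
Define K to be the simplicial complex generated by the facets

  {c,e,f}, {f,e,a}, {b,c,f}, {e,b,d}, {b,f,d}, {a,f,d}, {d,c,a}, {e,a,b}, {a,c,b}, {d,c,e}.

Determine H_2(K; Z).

Take the total order a < b < c < d < e < f on the vertex set. Then K (dimension 2) consists of the simplices:

  0-simplices (6): a, b, c, d, e, f
  1-simplices (15): ab, ac, ad, ae, af, bc, bd, be, bf, cd, ce, cf, de, df, ef
  2-simplices (10): abc, abe, acd, adf, aef, bcf, bde, bdf, cde, cef

giving chain groups C_0 ≅ Z^6, C_1 ≅ Z^15, C_2 ≅ Z^10.

∂_1: C_1 → C_0 sends each edge [p,q] (with p < q) to q − p.
The 6×15 boundary matrix has rank 5 and Smith normal form diag(1,1,1,1,1).

∂_2: C_2 → C_1 maps a triangle to the signed sum of its edges. For instance
  ∂bdf = df − bf + bd,
  ∂abc = bc − ac + ab.
As a 15×10 matrix over Z this has rank 10, with invariant factors (1,1,1,1,1,1,1,1,1,2).

From H_k ≅ ker(∂_k) / im(∂_{k+1}) we obtain:

  H_2: rank ker ∂_2 − rank ∂_3 = (10 − 10) − 0 = 0, and there is no ∂_3, so H_2 ≅ 0.

H_2 ≅ 0.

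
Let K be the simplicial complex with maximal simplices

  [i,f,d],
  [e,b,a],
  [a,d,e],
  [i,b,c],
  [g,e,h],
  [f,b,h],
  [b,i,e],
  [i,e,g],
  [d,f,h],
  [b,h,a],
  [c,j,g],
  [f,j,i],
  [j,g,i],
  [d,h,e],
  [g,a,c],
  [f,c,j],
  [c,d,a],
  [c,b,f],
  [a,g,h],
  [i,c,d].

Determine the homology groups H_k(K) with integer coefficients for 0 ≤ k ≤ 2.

H_0 = Z,  H_1 = Z × Z/2,  H_2 = 0.

K has 10 vertices, 30 edges, 20 triangles.
rank ∂_0 = 0, rank ∂_1 = 9 ⇒ b_0 = 10 − 0 − 9 = 1; all invariant factors of ∂_1 are 1 so no torsion. So H_0 ≅ Z.
rank ∂_1 = 9, rank ∂_2 = 20 ⇒ b_1 = 30 − 9 − 20 = 1; ∂_2 has invariant factor(s) [2] giving torsion. So H_1 ≅ Z × Z/2.
rank ∂_2 = 20, rank ∂_3 = 0 ⇒ b_2 = 20 − 20 − 0 = 0. So H_2 ≅ 0.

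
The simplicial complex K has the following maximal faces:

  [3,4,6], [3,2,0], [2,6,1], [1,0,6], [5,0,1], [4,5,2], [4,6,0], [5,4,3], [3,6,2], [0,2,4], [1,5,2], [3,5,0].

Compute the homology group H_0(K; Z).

Order the vertices as 0 < 1 < 2 < 3 < 4 < 5 < 6. Listing each simplex with vertices in this order, K has dimension 2 with simplices:

  0-simplices (7): [0], [1], [2], [3], [4], [5], [6]
  1-simplices (18): [0,1], [0,2], [0,3], [0,4], [0,5], [0,6], [1,2], [1,5], [1,6], [2,3], [2,4], [2,5], [2,6], [3,4], [3,5], [3,6], [4,5], [4,6]
  2-simplices (12): [0,1,5], [0,1,6], [0,2,3], [0,2,4], [0,3,5], [0,4,6], [1,2,5], [1,2,6], [2,3,6], [2,4,5], [3,4,5], [3,4,6]

Hence C_0 ≅ Z^7, C_1 ≅ Z^18, C_2 ≅ Z^12.

The boundary map ∂_1: C_1 → C_0 sends each edge [p,q] (with p < q) to q − p.
The 7×18 boundary matrix has rank 6 and Smith normal form diag(1,1,1,1,1,1).

∂_2: C_2 → C_1 sends each 2-simplex [p,q,r] to [q,r] − [p,r] + [p,q]. For instance
  ∂[2,4,5] = [4,5] − [2,5] + [2,4],
  ∂[0,3,5] = [3,5] − [0,5] + [0,3].
The 18×12 boundary matrix has rank 12 and Smith normal form diag(1,1,1,1,1,1,1,1,1,1,1,2).

From H_k ≅ ker(∂_k) / im(∂_{k+1}) we obtain:

  H_0: rank C_0 − rank ∂_1 = 7 − 6 = 1, and the invariant factors of ∂_1 are all 1, so H_0 = Z.

H_0 = Z.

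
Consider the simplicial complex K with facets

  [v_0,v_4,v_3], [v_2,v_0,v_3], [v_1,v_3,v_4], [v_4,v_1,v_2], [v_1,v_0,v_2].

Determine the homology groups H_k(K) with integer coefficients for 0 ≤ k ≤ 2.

H_0 ≅ Z,  H_1 ≅ Z,  H_2 = 0.

Order the vertices as v_0 < v_1 < v_2 < v_3 < v_4. Listing each simplex with vertices in this order, K has dimension 2 with simplices:

  0-simplices (5): [v_0], [v_1], [v_2], [v_3], [v_4]
  1-simplices (10): [v_0,v_1], [v_0,v_2], [v_0,v_3], [v_0,v_4], [v_1,v_2], [v_1,v_3], [v_1,v_4], [v_2,v_3], [v_2,v_4], [v_3,v_4]
  2-simplices (5): [v_0,v_1,v_2], [v_0,v_2,v_3], [v_0,v_3,v_4], [v_1,v_2,v_4], [v_1,v_3,v_4]

Hence C_0 ≅ Z^5, C_1 ≅ Z^10, C_2 ≅ Z^5.

∂_1: C_1 → C_0 is given by ∂[p,q] = [q] − [p].
The resulting 5×10 matrix has rank 4, and its Smith normal form has invariant factors (1,1,1,1).

The boundary map ∂_2: C_2 → C_1 acts by ∂[p,q,r] = [q,r] − [p,r] + [p,q]. For instance
  ∂[v_1,v_3,v_4] = [v_3,v_4] − [v_1,v_4] + [v_1,v_3],
  ∂[v_0,v_2,v_3] = [v_2,v_3] − [v_0,v_3] + [v_0,v_2].
This gives a 10×5 integer matrix of rank 5; reducing to Smith normal form yields diagonal entries (1,1,1,1,1).

Now H_k = ker ∂_k / im ∂_{k+1}, so:

  H_0: rank C_0 − rank ∂_1 = 5 − 4 = 1, and the invariant factors of ∂_1 are all 1, so H_0 = Z.
  H_1: rank ker ∂_1 − rank ∂_2 = (10 − 4) − 5 = 1, and the invariant factors of ∂_2 are all 1, so H_1 = Z.
  H_2: rank ker ∂_2 − rank ∂_3 = (5 − 5) − 0 = 0, and there is no ∂_3, so H_2 = 0.

As a check, the Euler characteristic is 5 − 10 + 5 = 0, which agrees with 1 − 1 + 0 = 0.
(K is a triangulation of the Möbius band.)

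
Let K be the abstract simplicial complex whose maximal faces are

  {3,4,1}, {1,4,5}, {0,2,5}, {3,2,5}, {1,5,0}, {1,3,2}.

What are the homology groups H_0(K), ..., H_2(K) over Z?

H_0 ≅ Z,  H_1 ≅ Z,  H_2 = 0.

K has 6 vertices, 12 edges, 6 triangles.
rank ∂_0 = 0, rank ∂_1 = 5 ⇒ b_0 = 6 − 0 − 5 = 1; all invariant factors of ∂_1 are 1 so no torsion. So H_0 ≅ Z.
rank ∂_1 = 5, rank ∂_2 = 6 ⇒ b_1 = 12 − 5 − 6 = 1; all invariant factors of ∂_2 are 1 so no torsion. So H_1 ≅ Z.
rank ∂_2 = 6, rank ∂_3 = 0 ⇒ b_2 = 6 − 6 − 0 = 0. So H_2 ≅ 0.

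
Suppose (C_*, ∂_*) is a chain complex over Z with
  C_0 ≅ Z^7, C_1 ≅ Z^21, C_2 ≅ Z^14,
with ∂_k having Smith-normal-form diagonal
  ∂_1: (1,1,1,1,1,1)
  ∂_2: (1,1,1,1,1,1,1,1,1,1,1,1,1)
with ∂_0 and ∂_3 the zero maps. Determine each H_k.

H_0 = Z,  H_1 = Z^2,  H_2 = Z.

H_0: b_0 = 7 − 0 − 6 = 1; torsion from ∂_1 factors > 1: none. So H_0 = Z.
H_1: b_1 = 21 − 6 − 13 = 2; torsion from ∂_2 factors > 1: none. So H_1 = Z^2.
H_2: b_2 = 14 − 13 − 0 = 1; torsion from ∂_3 factors > 1: none. So H_2 = Z.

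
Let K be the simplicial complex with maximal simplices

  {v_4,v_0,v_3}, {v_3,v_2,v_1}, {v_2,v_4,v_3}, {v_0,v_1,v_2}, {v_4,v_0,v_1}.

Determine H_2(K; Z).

K has 5 vertices, 10 edges, 5 triangles.
rank ∂_2 = 5, rank ∂_3 = 0 ⇒ b_2 = 5 − 5 − 0 = 0. So H_2 ≅ 0.

H_2 = 0.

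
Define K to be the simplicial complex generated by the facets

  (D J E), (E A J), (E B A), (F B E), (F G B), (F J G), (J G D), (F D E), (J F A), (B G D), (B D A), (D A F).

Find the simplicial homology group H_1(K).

H_1 = Z/2.

We work with the vertex ordering A < B < D < E < F < G < J. The simplices of K, each written with vertices in increasing order, are:

  0-simplices (7): A, B, D, E, F, G, J
  1-simplices (18): AB, AD, AE, AF, AJ, BD, BE, BF, BG, DE, DF, DG, DJ, EF, EJ, FG, FJ, GJ
  2-simplices (12): ABD, ABE, ADF, AEJ, AFJ, BDG, BEF, BFG, DEF, DEJ, DGJ, FGJ

giving chain groups C_0 ≅ Z^7, C_1 ≅ Z^18, C_2 ≅ Z^12.

The boundary map ∂_1: C_1 → C_0 is given by ∂[p,q] = [q] − [p]. For instance
  ∂GJ = J − G.
As a 7×18 matrix over Z this has rank 6, with invariant factors (1,1,1,1,1,1).

The boundary map ∂_2: C_2 → C_1 acts by ∂[p,q,r] = [q,r] − [p,r] + [p,q]. For instance
  ∂DEF = EF − DF + DE,
  ∂ABD = BD − AD + AB.
As a 18×12 matrix over Z this has rank 12, with invariant factors (1,1,1,1,1,1,1,1,1,1,1,2).

Now H_k = ker ∂_k / im ∂_{k+1}, so:

  H_1: rank ker ∂_1 − rank ∂_2 = (18 − 6) − 12 = 0, and ∂_2 has invariant factor 2 > 1, so H_1 = Z/2.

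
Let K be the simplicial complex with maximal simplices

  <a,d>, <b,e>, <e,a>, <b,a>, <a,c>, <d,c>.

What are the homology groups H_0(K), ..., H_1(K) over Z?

H_0 ≅ Z,  H_1 ≅ Z^2.

Take the total order a < b < c < d < e on the vertex set. Then K (dimension 1) consists of the simplices:

  0-simplices (5): a, b, c, d, e
  1-simplices (6): ab, ac, ad, ae, be, cd

giving chain groups C_0 ≅ Z^5, C_1 ≅ Z^6.

The boundary map ∂_1: C_1 → C_0 maps an edge to its endpoints' difference, ∂[p,q] = q − p.
The resulting 5×6 matrix has rank 4, and its Smith normal form has invariant factors (1,1,1,1).

Now H_k = ker ∂_k / im ∂_{k+1}, so:

  H_0: rank C_0 − rank ∂_1 = 5 − 4 = 1, and the invariant factors of ∂_1 are all 1, so H_0 ≅ Z.
  H_1: rank ker ∂_1 − rank ∂_2 = (6 − 4) − 0 = 2, and there is no ∂_2, so H_1 ≅ Z^2.

As a check, the Euler characteristic is 5 − 6 = -1, which agrees with 1 − 2 = -1.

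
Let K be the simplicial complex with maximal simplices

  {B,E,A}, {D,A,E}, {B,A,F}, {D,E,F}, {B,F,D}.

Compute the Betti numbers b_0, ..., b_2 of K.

K has 5 vertices, 10 edges, 5 triangles.
rank ∂_0 = 0, rank ∂_1 = 4 ⇒ b_0 = 5 − 0 − 4 = 1; all invariant factors of ∂_1 are 1 so no torsion. So H_0 = Z.
rank ∂_1 = 4, rank ∂_2 = 5 ⇒ b_1 = 10 − 4 − 5 = 1; all invariant factors of ∂_2 are 1 so no torsion. So H_1 = Z.
rank ∂_2 = 5, rank ∂_3 = 0 ⇒ b_2 = 5 − 5 − 0 = 0. So H_2 = 0.

b_0 = 1, b_1 = 1, b_2 = 0.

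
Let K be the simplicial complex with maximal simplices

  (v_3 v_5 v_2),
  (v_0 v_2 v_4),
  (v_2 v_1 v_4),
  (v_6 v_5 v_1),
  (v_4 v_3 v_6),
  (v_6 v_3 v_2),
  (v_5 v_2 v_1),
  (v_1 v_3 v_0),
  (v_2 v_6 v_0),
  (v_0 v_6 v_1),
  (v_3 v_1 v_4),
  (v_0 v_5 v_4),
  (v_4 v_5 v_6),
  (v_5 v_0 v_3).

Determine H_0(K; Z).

H_0 ≅ Z.

Take the total order v_0 < v_1 < v_2 < v_3 < v_4 < v_5 < v_6 on the vertex set. Then K (dimension 2) consists of the simplices:

  0-simplices (7): [v_0], [v_1], [v_2], [v_3], [v_4], [v_5], [v_6]
  1-simplices (21): (21 of them)
  2-simplices (14): (14 of them)

Hence C_0 ≅ Z^7, C_1 ≅ Z^21, C_2 ≅ Z^14.

The boundary map ∂_1: C_1 → C_0 maps an edge to its endpoints' difference, ∂[p,q] = q − p.
The resulting 7×21 matrix has rank 6, and its Smith normal form has invariant factors (1,1,1,1,1,1).

∂_2: C_2 → C_1 sends each 2-simplex [p,q,r] to [q,r] − [p,r] + [p,q]. For instance
  ∂[v_4,v_5,v_6] = [v_5,v_6] − [v_4,v_6] + [v_4,v_5],
  ∂[v_0,v_1,v_6] = [v_1,v_6] − [v_0,v_6] + [v_0,v_1].
As a 21×14 matrix over Z this has rank 13, with invariant factors (1,1,1,1,1,1,1,1,1,1,1,1,1).

Reading off H_k = ker ∂_k / im ∂_{k+1}:

  H_0: rank C_0 − rank ∂_1 = 7 − 6 = 1, and the invariant factors of ∂_1 are all 1, so H_0 ≅ Z.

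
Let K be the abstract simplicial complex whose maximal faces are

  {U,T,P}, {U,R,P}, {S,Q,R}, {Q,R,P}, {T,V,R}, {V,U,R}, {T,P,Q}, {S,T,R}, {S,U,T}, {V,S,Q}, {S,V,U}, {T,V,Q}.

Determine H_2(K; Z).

H_2 ≅ 0.

Fix the vertex order P < Q < R < S < T < U < V and write every simplex with vertices in increasing order. Then dim K = 2 and the simplices of K are:

  0-simplices (7): P, Q, R, S, T, U, V
  1-simplices (18): PQ, PR, PT, PU, QR, QS, QT, QV, RS, RT, RU, RV, ST, SU, SV, TU, TV, UV
  2-simplices (12): PQR, PQT, PRU, PTU, QRS, QSV, QTV, RST, RTV, RUV, STU, SUV

Hence C_0 ≅ Z^7, C_1 ≅ Z^18, C_2 ≅ Z^12.

Boundary ∂_1: C_1 → C_0 maps an edge to its endpoints' difference, ∂[p,q] = q − p. For instance
  ∂PQ = Q − P.
The 7×18 boundary matrix has rank 6 and Smith normal form diag(1,1,1,1,1,1).

Boundary ∂_2: C_2 → C_1 sends each 2-simplex [p,q,r] to [q,r] − [p,r] + [p,q]. For instance
  ∂PRU = RU − PU + PR,
  ∂PQR = QR − PR + PQ.
The resulting 18×12 matrix has rank 12, and its Smith normal form has invariant factors (1,1,1,1,1,1,1,1,1,1,1,2).

Computing H_k = (kernel of ∂_k) / (image of ∂_{k+1}):

  H_2: rank ker ∂_2 − rank ∂_3 = (12 − 12) − 0 = 0, and there is no ∂_3, so H_2 = 0.

(K is a triangulation of the real projective plane RP^2.)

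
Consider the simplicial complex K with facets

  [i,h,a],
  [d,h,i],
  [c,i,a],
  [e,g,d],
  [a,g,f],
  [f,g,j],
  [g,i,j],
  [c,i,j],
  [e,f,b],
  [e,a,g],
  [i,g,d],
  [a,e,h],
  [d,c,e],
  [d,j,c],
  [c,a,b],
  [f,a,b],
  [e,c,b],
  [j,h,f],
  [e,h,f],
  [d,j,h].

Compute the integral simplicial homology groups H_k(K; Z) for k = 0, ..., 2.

Fix the vertex order a < b < c < d < e < f < g < h < i < j and write every simplex with vertices in increasing order. Then dim K = 2 and the simplices of K are:

  0-simplices (10): a, b, c, d, e, f, g, h, i, j
  1-simplices (30): ab, ac, ae, af, ag, ah, ai, bc, be, bf, cd, ce, ci, cj, de, dg, dh, di, dj, ef, eg, eh, fg, fh, fj, gi, gj, hi, hj, ij
  2-simplices (20): abc, abf, aci, aeg, aeh, afg, ahi, bce, bef, cde, cdj, cij, deg, dgi, dhi, dhj, efh, fgj, fhj, gij

giving chain groups C_0 ≅ Z^10, C_1 ≅ Z^30, C_2 ≅ Z^20.

∂_1: C_1 → C_0 is given by ∂[p,q] = [q] − [p]. For instance
  ∂eh = h − e.
As a 10×30 matrix over Z this has rank 9, with invariant factors (1,1,1,1,1,1,1,1,1).

The boundary map ∂_2: C_2 → C_1 acts by ∂[p,q,r] = [q,r] − [p,r] + [p,q]. For instance
  ∂fhj = hj − fj + fh,
  ∂aeg = eg − ag + ae.
As a 30×20 matrix over Z this has rank 20, with invariant factors (1,1,1,1,1,1,1,1,1,1,1,1,1,1,1,1,1,1,1,2).

Computing H_k = (kernel of ∂_k) / (image of ∂_{k+1}):

  H_0: rank C_0 − rank ∂_1 = 10 − 9 = 1, and the invariant factors of ∂_1 are all 1, so H_0 = Z.
  H_1: rank ker ∂_1 − rank ∂_2 = (30 − 9) − 20 = 1, and ∂_2 has invariant factor 2 > 1, so H_1 = Z ⊕ Z/2Z.
  H_2: rank ker ∂_2 − rank ∂_3 = (20 − 20) − 0 = 0, and there is no ∂_3, so H_2 = 0.

H_0 = Z,  H_1 = Z ⊕ Z/2Z,  H_2 = 0.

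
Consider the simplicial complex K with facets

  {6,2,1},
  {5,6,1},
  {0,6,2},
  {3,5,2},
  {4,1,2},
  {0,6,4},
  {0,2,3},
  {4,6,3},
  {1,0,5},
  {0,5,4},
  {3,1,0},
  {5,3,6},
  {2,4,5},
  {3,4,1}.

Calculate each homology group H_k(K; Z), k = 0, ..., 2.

We work with the vertex ordering 0 < 1 < 2 < 3 < 4 < 5 < 6. The simplices of K, each written with vertices in increasing order, are:

  0-simplices (7): [0], [1], [2], [3], [4], [5], [6]
  1-simplices (21): [0,1], [0,2], [0,3], [0,4], [0,5], [0,6], [1,2], [1,3], [1,4], [1,5], [1,6], [2,3], [2,4], [2,5], [2,6], [3,4], [3,5], [3,6], [4,5], [4,6], [5,6]
  2-simplices (14): [0,1,3], [0,1,5], [0,2,3], [0,2,6], [0,4,5], [0,4,6], [1,2,4], [1,2,6], [1,3,4], [1,5,6], [2,3,5], [2,4,5], [3,4,6], [3,5,6]

giving chain groups C_0 ≅ Z^7, C_1 ≅ Z^21, C_2 ≅ Z^14.

The boundary map ∂_1: C_1 → C_0 sends each edge [p,q] (with p < q) to q − p. For instance
  ∂[2,4] = [4] − [2].
The 7×21 boundary matrix has rank 6 and Smith normal form diag(1,1,1,1,1,1).

The boundary map ∂_2: C_2 → C_1 acts by ∂[p,q,r] = [q,r] − [p,r] + [p,q]. For instance
  ∂[0,2,3] = [2,3] − [0,3] + [0,2],
  ∂[3,4,6] = [4,6] − [3,6] + [3,4].
This gives a 21×14 integer matrix of rank 13; reducing to Smith normal form yields diagonal entries (1,1,1,1,1,1,1,1,1,1,1,1,1).

Now H_k = ker ∂_k / im ∂_{k+1}, so:

  H_0: rank C_0 − rank ∂_1 = 7 − 6 = 1, and the invariant factors of ∂_1 are all 1, so H_0 ≅ Z.
  H_1: rank ker ∂_1 − rank ∂_2 = (21 − 6) − 13 = 2, and the invariant factors of ∂_2 are all 1, so H_1 ≅ Z^2.
  H_2: rank ker ∂_2 − rank ∂_3 = (14 − 13) − 0 = 1, and there is no ∂_3, so H_2 ≅ Z.

H_0 = Z,  H_1 = Z^2,  H_2 = Z.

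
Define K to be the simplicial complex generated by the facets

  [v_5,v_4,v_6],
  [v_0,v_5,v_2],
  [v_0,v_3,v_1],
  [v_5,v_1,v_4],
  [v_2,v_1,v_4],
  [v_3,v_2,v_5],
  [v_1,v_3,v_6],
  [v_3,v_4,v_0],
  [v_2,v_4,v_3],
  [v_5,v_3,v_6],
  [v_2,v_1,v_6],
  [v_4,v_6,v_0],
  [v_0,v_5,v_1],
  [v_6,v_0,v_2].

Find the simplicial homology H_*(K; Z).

H_0 = Z,  H_1 = Z^2,  H_2 = Z.

Order the vertices as v_0 < v_1 < v_2 < v_3 < v_4 < v_5 < v_6. Listing each simplex with vertices in this order, K has dimension 2 with simplices:

  0-simplices (7): [v_0], [v_1], [v_2], [v_3], [v_4], [v_5], [v_6]
  1-simplices (21): (21 of them)
  2-simplices (14): (14 of them)

so the chain groups are C_0 ≅ Z^7, C_1 ≅ Z^21, C_2 ≅ Z^14.

∂_1: C_1 → C_0 maps an edge to its endpoints' difference, ∂[p,q] = q − p. For instance
  ∂[v_2,v_3] = [v_3] − [v_2].
The 7×21 boundary matrix has rank 6 and Smith normal form diag(1,1,1,1,1,1).

Boundary ∂_2: C_2 → C_1 maps a triangle to the signed sum of its edges. For instance
  ∂[v_1,v_3,v_6] = [v_3,v_6] − [v_1,v_6] + [v_1,v_3],
  ∂[v_0,v_4,v_6] = [v_4,v_6] − [v_0,v_6] + [v_0,v_4].
The 21×14 boundary matrix has rank 13 and Smith normal form diag(1,1,1,1,1,1,1,1,1,1,1,1,1).

Reading off H_k = ker ∂_k / im ∂_{k+1}:

  H_0: rank C_0 − rank ∂_1 = 7 − 6 = 1, and the invariant factors of ∂_1 are all 1, so H_0 = Z.
  H_1: rank ker ∂_1 − rank ∂_2 = (21 − 6) − 13 = 2, and the invariant factors of ∂_2 are all 1, so H_1 = Z^2.
  H_2: rank ker ∂_2 − rank ∂_3 = (14 − 13) − 0 = 1, and there is no ∂_3, so H_2 = Z.

As a check, the Euler characteristic is 7 − 21 + 14 = 0, which agrees with 1 − 2 + 1 = 0.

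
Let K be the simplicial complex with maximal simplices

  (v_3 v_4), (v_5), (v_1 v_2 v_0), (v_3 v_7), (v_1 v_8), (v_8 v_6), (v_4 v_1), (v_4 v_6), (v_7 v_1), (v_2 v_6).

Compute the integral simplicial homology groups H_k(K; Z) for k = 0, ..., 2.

Order the vertices as v_0 < v_1 < v_2 < v_3 < v_4 < v_5 < v_6 < v_7 < v_8. Listing each simplex with vertices in this order, K has dimension 2 with simplices:

  0-simplices (9): [v_0], [v_1], [v_2], [v_3], [v_4], [v_5], [v_6], [v_7], [v_8]
  1-simplices (11): [v_0,v_1], [v_0,v_2], [v_1,v_2], [v_1,v_4], [v_1,v_7], [v_1,v_8], [v_2,v_6], [v_3,v_4], [v_3,v_7], [v_4,v_6], [v_6,v_8]
  2-simplices (1): [v_0,v_1,v_2]

giving chain groups C_0 ≅ Z^9, C_1 ≅ Z^11, C_2 ≅ Z^1.

The boundary map ∂_1: C_1 → C_0 is given by ∂[p,q] = [q] − [p]. For instance
  ∂[v_4,v_6] = [v_6] − [v_4].
As a 9×11 matrix over Z this has rank 7, with invariant factors (1,1,1,1,1,1,1).

∂_2: C_2 → C_1 sends each 2-simplex [p,q,r] to [q,r] − [p,r] + [p,q]. For instance
  ∂[v_0,v_1,v_2] = [v_1,v_2] − [v_0,v_2] + [v_0,v_1].
The 11×1 boundary matrix has rank 1 and Smith normal form diag(1).

Now H_k = ker ∂_k / im ∂_{k+1}, so:

  H_0: rank C_0 − rank ∂_1 = 9 − 7 = 2, and the invariant factors of ∂_1 are all 1, so H_0 ≅ Z^2.
  H_1: rank ker ∂_1 − rank ∂_2 = (11 − 7) − 1 = 3, and the invariant factors of ∂_2 are all 1, so H_1 ≅ Z^3.
  H_2: rank ker ∂_2 − rank ∂_3 = (1 − 1) − 0 = 0, and there is no ∂_3, so H_2 ≅ 0.

H_0 ≅ Z^2,  H_1 ≅ Z^3,  H_2 = 0.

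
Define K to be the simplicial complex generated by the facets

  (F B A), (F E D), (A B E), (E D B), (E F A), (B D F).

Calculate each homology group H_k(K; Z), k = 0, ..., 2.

We work with the vertex ordering A < B < D < E < F. The simplices of K, each written with vertices in increasing order, are:

  0-simplices (5): A, B, D, E, F
  1-simplices (9): AB, AE, AF, BD, BE, BF, DE, DF, EF
  2-simplices (6): ABE, ABF, AEF, BDE, BDF, DEF

Hence C_0 ≅ Z^5, C_1 ≅ Z^9, C_2 ≅ Z^6.

Boundary ∂_1: C_1 → C_0 sends each edge [p,q] (with p < q) to q − p. For instance
  ∂BD = D − B.
As a 5×9 matrix over Z this has rank 4, with invariant factors (1,1,1,1).

Boundary ∂_2: C_2 → C_1 sends each 2-simplex [p,q,r] to [q,r] − [p,r] + [p,q]. For instance
  ∂BDE = DE − BE + BD,
  ∂ABE = BE − AE + AB.
This gives a 9×6 integer matrix of rank 5; reducing to Smith normal form yields diagonal entries (1,1,1,1,1).

Computing H_k = (kernel of ∂_k) / (image of ∂_{k+1}):

  H_0: rank C_0 − rank ∂_1 = 5 − 4 = 1, and the invariant factors of ∂_1 are all 1, so H_0 ≅ Z.
  H_1: rank ker ∂_1 − rank ∂_2 = (9 − 4) − 5 = 0, and the invariant factors of ∂_2 are all 1, so H_1 ≅ 0.
  H_2: rank ker ∂_2 − rank ∂_3 = (6 − 5) − 0 = 1, and there is no ∂_3, so H_2 ≅ Z.

H_0 ≅ Z,  H_1 = 0,  H_2 ≅ Z.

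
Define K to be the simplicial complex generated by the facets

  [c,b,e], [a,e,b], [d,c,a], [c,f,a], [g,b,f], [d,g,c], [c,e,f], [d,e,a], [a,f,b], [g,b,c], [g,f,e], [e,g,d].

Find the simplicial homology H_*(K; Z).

H_0 ≅ Z,  H_1 ≅ Z/2,  H_2 = 0.

Fix the vertex order a < b < c < d < e < f < g and write every simplex with vertices in increasing order. Then dim K = 2 and the simplices of K are:

  0-simplices (7): a, b, c, d, e, f, g
  1-simplices (18): ab, ac, ad, ae, af, bc, be, bf, bg, cd, ce, cf, cg, de, dg, ef, eg, fg
  2-simplices (12): abe, abf, acd, acf, ade, bce, bcg, bfg, cdg, cef, deg, efg

giving chain groups C_0 ≅ Z^7, C_1 ≅ Z^18, C_2 ≅ Z^12.

∂_1: C_1 → C_0 is given by ∂[p,q] = [q] − [p]. For instance
  ∂af = f − a.
The 7×18 boundary matrix has rank 6 and Smith normal form diag(1,1,1,1,1,1).

Boundary ∂_2: C_2 → C_1 acts by ∂[p,q,r] = [q,r] − [p,r] + [p,q]. For instance
  ∂ade = de − ae + ad,
  ∂bfg = fg − bg + bf.
As a 18×12 matrix over Z this has rank 12, with invariant factors (1,1,1,1,1,1,1,1,1,1,1,2).

From H_k ≅ ker(∂_k) / im(∂_{k+1}) we obtain:

  H_0: rank C_0 − rank ∂_1 = 7 − 6 = 1, and the invariant factors of ∂_1 are all 1, so H_0 = Z.
  H_1: rank ker ∂_1 − rank ∂_2 = (18 − 6) − 12 = 0, and ∂_2 has invariant factor 2 > 1, so H_1 = Z/2.
  H_2: rank ker ∂_2 − rank ∂_3 = (12 − 12) − 0 = 0, and there is no ∂_3, so H_2 = 0.

(K is a triangulation of the real projective plane RP^2.)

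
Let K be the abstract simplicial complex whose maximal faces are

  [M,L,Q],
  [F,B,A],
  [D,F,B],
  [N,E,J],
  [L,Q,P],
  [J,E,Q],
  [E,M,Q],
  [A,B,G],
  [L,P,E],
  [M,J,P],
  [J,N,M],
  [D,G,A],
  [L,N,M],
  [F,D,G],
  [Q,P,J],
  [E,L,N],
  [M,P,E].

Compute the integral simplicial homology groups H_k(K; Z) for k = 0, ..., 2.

H_0 ≅ Z^2,  H_1 ≅ Z ⊕ Z/2,  H_2 = 0.

Take the total order A < B < D < E < F < G < J < L < M < N < P < Q on the vertex set. Then K (dimension 2) consists of the simplices:

  0-simplices (12): A, B, D, E, F, G, J, L, M, N, P, Q
  1-simplices (28): AB, AD, AF, AG, BD, BF, BG, DF, DG, EJ, EL, EM, EN, EP, EQ, FG, JM, JN, JP, JQ, LM, LN, LP, LQ, MN, MP, MQ, PQ
  2-simplices (17): ABF, ABG, ADG, BDF, DFG, EJN, EJQ, ELN, ELP, EMP, EMQ, JMN, JMP, JPQ, LMN, LMQ, LPQ

Hence C_0 ≅ Z^12, C_1 ≅ Z^28, C_2 ≅ Z^17.

Boundary ∂_1: C_1 → C_0 maps an edge to its endpoints' difference, ∂[p,q] = q − p.
The 12×28 boundary matrix has rank 10 and Smith normal form diag(1,1,1,1,1,1,1,1,1,1).

∂_2: C_2 → C_1 maps a triangle to the signed sum of its edges. For instance
  ∂LPQ = PQ − LQ + LP,
  ∂EMQ = MQ − EQ + EM.
This gives a 28×17 integer matrix of rank 17; reducing to Smith normal form yields diagonal entries (1,1,1,1,1,1,1,1,1,1,1,1,1,1,1,1,2).

Now H_k = ker ∂_k / im ∂_{k+1}, so:

  H_0: rank C_0 − rank ∂_1 = 12 − 10 = 2, and the invariant factors of ∂_1 are all 1, so H_0 ≅ Z^2.
  H_1: rank ker ∂_1 − rank ∂_2 = (28 − 10) − 17 = 1, and ∂_2 has invariant factor 2 > 1, so H_1 ≅ Z ⊕ Z/2.
  H_2: rank ker ∂_2 − rank ∂_3 = (17 − 17) − 0 = 0, and there is no ∂_3, so H_2 ≅ 0.

As a check, the Euler characteristic is 12 − 28 + 17 = 1, which agrees with 2 − 1 + 0 = 1.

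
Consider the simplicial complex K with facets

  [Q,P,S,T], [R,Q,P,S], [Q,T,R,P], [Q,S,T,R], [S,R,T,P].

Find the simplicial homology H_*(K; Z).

Take the total order P < Q < R < S < T on the vertex set. Then K (dimension 3) consists of the simplices:

  0-simplices (5): P, Q, R, S, T
  1-simplices (10): PQ, PR, PS, PT, QR, QS, QT, RS, RT, ST
  2-simplices (10): PQR, PQS, PQT, PRS, PRT, PST, QRS, QRT, QST, RST
  3-simplices (5): PQRS, PQRT, PQST, PRST, QRST

so the chain groups are C_0 ≅ Z^5, C_1 ≅ Z^10, C_2 ≅ Z^10, C_3 ≅ Z^5.

Boundary ∂_1: C_1 → C_0 sends each edge [p,q] (with p < q) to q − p.
The 5×10 boundary matrix has rank 4 and Smith normal form diag(1,1,1,1).

The boundary map ∂_2: C_2 → C_1 sends each 2-simplex [p,q,r] to [q,r] − [p,r] + [p,q]. For instance
  ∂PRS = RS − PS + PR,
  ∂RST = ST − RT + RS.
As a 10×10 matrix over Z this has rank 6, with invariant factors (1,1,1,1,1,1).

∂_3: C_3 → C_2 sends each 3-simplex σ to the alternating sum Σ_i (−1)^i (σ with its i-th vertex removed). For instance
  ∂QRST = RST − QST + QRT − QRS,
  ∂PQST = QST − PST + PQT − PQS.
The resulting 10×5 matrix has rank 4, and its Smith normal form has invariant factors (1,1,1,1).

Now H_k = ker ∂_k / im ∂_{k+1}, so:

  H_0: rank C_0 − rank ∂_1 = 5 − 4 = 1, and the invariant factors of ∂_1 are all 1, so H_0 = Z.
  H_1: rank ker ∂_1 − rank ∂_2 = (10 − 4) − 6 = 0, and the invariant factors of ∂_2 are all 1, so H_1 = 0.
  H_2: rank ker ∂_2 − rank ∂_3 = (10 − 6) − 4 = 0, and the invariant factors of ∂_3 are all 1, so H_2 = 0.
  H_3: rank ker ∂_3 − rank ∂_4 = (5 − 4) − 0 = 1, and there is no ∂_4, so H_3 = Z.

H_0 = Z,  H_1 = 0,  H_2 = 0,  H_3 = Z.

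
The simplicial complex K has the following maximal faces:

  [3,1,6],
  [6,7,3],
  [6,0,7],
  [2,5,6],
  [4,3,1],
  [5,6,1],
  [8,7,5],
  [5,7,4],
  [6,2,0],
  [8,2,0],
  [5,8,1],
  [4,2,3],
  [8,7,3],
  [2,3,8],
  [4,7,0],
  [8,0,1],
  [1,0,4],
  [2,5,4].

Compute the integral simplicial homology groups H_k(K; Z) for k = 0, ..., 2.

H_0 ≅ Z,  H_1 ≅ Z^2,  H_2 ≅ Z.

Fix the vertex order 0 < 1 < 2 < 3 < 4 < 5 < 6 < 7 < 8 and write every simplex with vertices in increasing order. Then dim K = 2 and the simplices of K are:

  0-simplices (9): [0], [1], [2], [3], [4], [5], [6], [7], [8]
  1-simplices (27): (27 of them)
  2-simplices (18): [0,1,4], [0,1,8], [0,2,6], [0,2,8], [0,4,7], [0,6,7], [1,3,4], [1,3,6], [1,5,6], [1,5,8], [2,3,4], [2,3,8], [2,4,5], [2,5,6], [3,6,7], [3,7,8], [4,5,7], [5,7,8]

Hence C_0 ≅ Z^9, C_1 ≅ Z^27, C_2 ≅ Z^18.

∂_1: C_1 → C_0 maps an edge to its endpoints' difference, ∂[p,q] = q − p.
The resulting 9×27 matrix has rank 8, and its Smith normal form has invariant factors (1,1,1,1,1,1,1,1).

The boundary map ∂_2: C_2 → C_1 maps a triangle to the signed sum of its edges. For instance
  ∂[0,2,8] = [2,8] − [0,8] + [0,2],
  ∂[2,4,5] = [4,5] − [2,5] + [2,4].
The resulting 27×18 matrix has rank 17, and its Smith normal form has invariant factors (1,1,1,1,1,1,1,1,1,1,1,1,1,1,1,1,1).

From H_k ≅ ker(∂_k) / im(∂_{k+1}) we obtain:

  H_0: rank C_0 − rank ∂_1 = 9 − 8 = 1, and the invariant factors of ∂_1 are all 1, so H_0 = Z.
  H_1: rank ker ∂_1 − rank ∂_2 = (27 − 8) − 17 = 2, and the invariant factors of ∂_2 are all 1, so H_1 = Z^2.
  H_2: rank ker ∂_2 − rank ∂_3 = (18 − 17) − 0 = 1, and there is no ∂_3, so H_2 = Z.

(K is a triangulation of the torus T^2.)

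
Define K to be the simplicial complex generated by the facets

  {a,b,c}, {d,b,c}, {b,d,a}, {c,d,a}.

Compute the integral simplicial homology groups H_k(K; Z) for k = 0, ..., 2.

Take the total order a < b < c < d on the vertex set. Then K (dimension 2) consists of the simplices:

  0-simplices (4): a, b, c, d
  1-simplices (6): ab, ac, ad, bc, bd, cd
  2-simplices (4): abc, abd, acd, bcd

so the chain groups are C_0 ≅ Z^4, C_1 ≅ Z^6, C_2 ≅ Z^4.

∂_1: C_1 → C_0 sends each edge [p,q] (with p < q) to q − p. For instance
  ∂ac = c − a.
The resulting 4×6 matrix has rank 3, and its Smith normal form has invariant factors (1,1,1).

Boundary ∂_2: C_2 → C_1 sends each 2-simplex [p,q,r] to [q,r] − [p,r] + [p,q]. For instance
  ∂abc = bc − ac + ab,
  ∂acd = cd − ad + ac.
The resulting 6×4 matrix has rank 3, and its Smith normal form has invariant factors (1,1,1).

Reading off H_k = ker ∂_k / im ∂_{k+1}:

  H_0: rank C_0 − rank ∂_1 = 4 − 3 = 1, and the invariant factors of ∂_1 are all 1, so H_0 = Z.
  H_1: rank ker ∂_1 − rank ∂_2 = (6 − 3) − 3 = 0, and the invariant factors of ∂_2 are all 1, so H_1 = 0.
  H_2: rank ker ∂_2 − rank ∂_3 = (4 − 3) − 0 = 1, and there is no ∂_3, so H_2 = Z.

(K is a triangulation of the 2-sphere S^2.)

H_0 ≅ Z,  H_1 = 0,  H_2 ≅ Z.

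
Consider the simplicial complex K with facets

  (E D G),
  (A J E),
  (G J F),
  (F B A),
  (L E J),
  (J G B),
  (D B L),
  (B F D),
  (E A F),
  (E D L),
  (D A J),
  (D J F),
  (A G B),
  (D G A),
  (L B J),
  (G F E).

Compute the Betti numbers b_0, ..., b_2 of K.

b_0 = 1, b_1 = 2, b_2 = 1.

Fix the vertex order A < B < D < E < F < G < J < L and write every simplex with vertices in increasing order. Then dim K = 2 and the simplices of K are:

  0-simplices (8): A, B, D, E, F, G, J, L
  1-simplices (24): AB, AD, AE, AF, AG, AJ, BD, BF, BG, BJ, BL, DE, DF, DG, DJ, DL, EF, EG, EJ, EL, FG, FJ, GJ, JL
  2-simplices (16): ABF, ABG, ADG, ADJ, AEF, AEJ, BDF, BDL, BGJ, BJL, DEG, DEL, DFJ, EFG, EJL, FGJ

Hence C_0 ≅ Z^8, C_1 ≅ Z^24, C_2 ≅ Z^16.

The boundary map ∂_1: C_1 → C_0 is given by ∂[p,q] = [q] − [p]. For instance
  ∂EF = F − E.
This gives a 8×24 integer matrix of rank 7; reducing to Smith normal form yields diagonal entries (1,1,1,1,1,1,1).

Boundary ∂_2: C_2 → C_1 maps a triangle to the signed sum of its edges. For instance
  ∂DEL = EL − DL + DE,
  ∂ABG = BG − AG + AB.
The 24×16 boundary matrix has rank 15 and Smith normal form diag(1,1,1,1,1,1,1,1,1,1,1,1,1,1,1).

From H_k ≅ ker(∂_k) / im(∂_{k+1}) we obtain:

  H_0: rank C_0 − rank ∂_1 = 8 − 7 = 1, and the invariant factors of ∂_1 are all 1, so H_0 ≅ Z.
  H_1: rank ker ∂_1 − rank ∂_2 = (24 − 7) − 15 = 2, and the invariant factors of ∂_2 are all 1, so H_1 ≅ Z^2.
  H_2: rank ker ∂_2 − rank ∂_3 = (16 − 15) − 0 = 1, and there is no ∂_3, so H_2 ≅ Z.

(K is a triangulation of the torus T^2.)

Hence the Betti numbers are b_0 = 1, b_1 = 2, b_2 = 1.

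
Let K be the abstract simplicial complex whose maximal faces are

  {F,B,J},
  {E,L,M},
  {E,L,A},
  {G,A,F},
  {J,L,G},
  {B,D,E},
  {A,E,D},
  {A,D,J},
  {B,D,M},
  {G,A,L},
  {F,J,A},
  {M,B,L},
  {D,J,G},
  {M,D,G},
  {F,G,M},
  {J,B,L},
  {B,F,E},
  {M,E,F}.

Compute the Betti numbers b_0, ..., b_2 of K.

Order the vertices as A < B < D < E < F < G < J < L < M. Listing each simplex with vertices in this order, K has dimension 2 with simplices:

  0-simplices (9): A, B, D, E, F, G, J, L, M
  1-simplices (27): AD, AE, AF, AG, AJ, AL, BD, BE, BF, BJ, BL, BM, DE, DG, DJ, DM, EF, EL, EM, FG, FJ, FM, GJ, GL, GM, JL, LM
  2-simplices (18): ADE, ADJ, AEL, AFG, AFJ, AGL, BDE, BDM, BEF, BFJ, BJL, BLM, DGJ, DGM, EFM, ELM, FGM, GJL

so the chain groups are C_0 ≅ Z^9, C_1 ≅ Z^27, C_2 ≅ Z^18.

∂_1: C_1 → C_0 maps an edge to its endpoints' difference, ∂[p,q] = q − p. For instance
  ∂DG = G − D.
The 9×27 boundary matrix has rank 8 and Smith normal form diag(1,1,1,1,1,1,1,1).

∂_2: C_2 → C_1 acts by ∂[p,q,r] = [q,r] − [p,r] + [p,q]. For instance
  ∂BEF = EF − BF + BE,
  ∂BLM = LM − BM + BL.
This gives a 27×18 integer matrix of rank 18; reducing to Smith normal form yields diagonal entries (1,1,1,1,1,1,1,1,1,1,1,1,1,1,1,1,1,2).

Reading off H_k = ker ∂_k / im ∂_{k+1}:

  H_0: rank C_0 − rank ∂_1 = 9 − 8 = 1, and the invariant factors of ∂_1 are all 1, so H_0 ≅ Z.
  H_1: rank ker ∂_1 − rank ∂_2 = (27 − 8) − 18 = 1, and ∂_2 has invariant factor 2 > 1, so H_1 ≅ Z ⊕ Z/2.
  H_2: rank ker ∂_2 − rank ∂_3 = (18 − 18) − 0 = 0, and there is no ∂_3, so H_2 ≅ 0.

Hence the Betti numbers are b_0 = 1, b_1 = 1, b_2 = 0.

b_0 = 1, b_1 = 1, b_2 = 0.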